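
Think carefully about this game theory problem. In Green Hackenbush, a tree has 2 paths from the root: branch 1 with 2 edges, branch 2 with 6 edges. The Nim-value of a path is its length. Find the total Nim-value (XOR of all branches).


The tree has 2 branches from the ground vertex.
In Green Hackenbush, the Nim-value of a simple path of length k is k.
Branch 1: length 2, Nim-value = 2
Branch 2: length 6, Nim-value = 6
Total Nim-value = XOR of all branch values:
0 XOR 2 = 2
2 XOR 6 = 4
Nim-value of the tree = 4

4


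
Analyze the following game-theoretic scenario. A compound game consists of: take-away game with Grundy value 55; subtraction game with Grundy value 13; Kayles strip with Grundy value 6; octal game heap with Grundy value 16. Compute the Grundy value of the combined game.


By the Sprague-Grundy theorem, the Grundy value of a sum of games is the XOR of individual Grundy values.
take-away game: Grundy value = 55. Running XOR: 0 XOR 55 = 55
subtraction game: Grundy value = 13. Running XOR: 55 XOR 13 = 58
Kayles strip: Grundy value = 6. Running XOR: 58 XOR 6 = 60
octal game heap: Grundy value = 16. Running XOR: 60 XOR 16 = 44
The combined Grundy value is 44.

44


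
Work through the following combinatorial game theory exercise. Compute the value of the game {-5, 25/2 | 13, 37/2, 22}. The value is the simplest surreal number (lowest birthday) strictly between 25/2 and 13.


Left options: {-5, 25/2}, max = 25/2
Right options: {13, 37/2, 22}, min = 13
All options are numbers and max(Left) < min(Right), so by the simplicity theorem the value is the simplest (earliest-born) number strictly between 25/2 and 13.
No integer lies strictly between 25/2 and 13, so the value is the dyadic rational m/2^k in the interval with the smallest k (then m odd); search k = 1, 2, ...:
Denominator 2: no odd multiple of 1/2 lies strictly between 25/2 and 13.
Denominator 4: 51/4 lies strictly between 25/2 and 13 -- found.
The simplest number in the interval is 51/4.
Game value = 51/4

51/4


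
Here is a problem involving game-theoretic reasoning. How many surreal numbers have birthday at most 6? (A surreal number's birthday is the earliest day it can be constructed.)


Day 0: {|} = 0 is born. Count = 1.
Day n: the number of surreal numbers born by day n is 2^(n+1) - 1.
By day 0: 2^1 - 1 = 1
By day 1: 2^2 - 1 = 3
By day 2: 2^3 - 1 = 7
By day 3: 2^4 - 1 = 15
By day 4: 2^5 - 1 = 31
By day 5: 2^6 - 1 = 63
By day 6: 2^7 - 1 = 127
By day 6: 127 surreal numbers.

127


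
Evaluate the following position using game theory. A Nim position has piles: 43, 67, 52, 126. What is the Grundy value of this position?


We need the XOR (exclusive or) of all pile sizes.
After XOR-ing pile 1 (size 43): 0 XOR 43 = 43
After XOR-ing pile 2 (size 67): 43 XOR 67 = 104
After XOR-ing pile 3 (size 52): 104 XOR 52 = 92
After XOR-ing pile 4 (size 126): 92 XOR 126 = 34
The Nim-value of this position is 34.

34


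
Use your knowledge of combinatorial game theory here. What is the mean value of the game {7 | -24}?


Game = {7 | -24}, a switch {a | b} with numbers a > b.
Its thermograph has left wall a - t and right wall b + t, which meet at t = (a - b)/2, where both equal (a + b)/2. So the mast (mean value) is at (a + b)/2.
Mean = (7 + (-24))/2 = -17/2 = -17/2

-17/2


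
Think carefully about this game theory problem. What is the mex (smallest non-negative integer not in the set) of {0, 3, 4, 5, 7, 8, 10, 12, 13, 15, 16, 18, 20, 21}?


Set = {0, 3, 4, 5, 7, 8, 10, 12, 13, 15, 16, 18, 20, 21}
0 is in the set.
1 is NOT in the set. This is the mex.
mex = 1

1


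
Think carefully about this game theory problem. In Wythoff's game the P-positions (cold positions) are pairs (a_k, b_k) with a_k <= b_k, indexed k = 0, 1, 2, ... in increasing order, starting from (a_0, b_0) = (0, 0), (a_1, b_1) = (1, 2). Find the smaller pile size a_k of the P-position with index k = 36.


By Wythoff's theorem, a_k = floor(k * phi) and b_k = floor(k * phi^2) = a_k + k, where phi = (1 + sqrt(5))/2 is the golden ratio.
phi = (1 + sqrt(5))/2 = 1.618034
k = 36
k * phi = 36 * 1.618034 = 58.249224
a_36 = floor(k * phi) = 58

58


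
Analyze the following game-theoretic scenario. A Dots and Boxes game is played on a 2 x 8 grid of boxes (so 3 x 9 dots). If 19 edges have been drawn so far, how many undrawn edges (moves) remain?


Grid: 2 x 8 boxes, i.e. 3 rows and 9 columns of dots.
Horizontal edges: (rows + 1) * cols = 3 * 8 = 24
Vertical edges: rows * (cols + 1) = 2 * 9 = 18
Total edges: 24 + 18 = 42
Edges drawn: 19
Remaining: 42 - 19 = 23

23


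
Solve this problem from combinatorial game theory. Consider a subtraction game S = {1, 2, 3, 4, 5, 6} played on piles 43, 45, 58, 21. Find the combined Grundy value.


Subtraction set: {1, 2, 3, 4, 5, 6}
For this subtraction set, G(n) = n mod 7 (period = max + 1 = 7).
Pile 1 (size 43): G(43) = 43 mod 7 = 1
Pile 2 (size 45): G(45) = 45 mod 7 = 3
Pile 3 (size 58): G(58) = 58 mod 7 = 2
Pile 4 (size 21): G(21) = 21 mod 7 = 0
Total Grundy value = XOR of all: 1 XOR 3 XOR 2 XOR 0 = 0

0


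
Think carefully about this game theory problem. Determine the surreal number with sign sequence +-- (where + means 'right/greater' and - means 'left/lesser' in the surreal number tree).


Sign expansion: +--
Rule: track bounds (lo, hi), initially (-inf, +inf). On '+', the current value becomes lo and we move to the simplest number in (value, hi): value + 1 if hi = +inf, otherwise the midpoint (value + hi)/2. On '-', the current value becomes hi and we move to value - 1 if lo = -inf, otherwise the midpoint (lo + value)/2.
Start at 0.
Step 1: sign = +, move right. Bounds: (0, +inf). Value = 1
Step 2: sign = -, move left. Bounds: (0, 1). Value = 1/2
Step 3: sign = -, move left. Bounds: (0, 1/2). Value = 1/4
The surreal number with sign expansion +-- is 1/4.

1/4


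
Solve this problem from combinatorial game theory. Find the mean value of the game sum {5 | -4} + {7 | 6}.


G1 = {5 | -4}, G2 = {7 | 6}
Each is a switch {a | b} with numbers a > b; its mean value is (a + b)/2, and mean value is additive over game sums: m(G1 + G2) = m(G1) + m(G2).
Mean of G1 = (5 + (-4))/2 = 1/2 = 1/2
Mean of G2 = (7 + (6))/2 = 13/2 = 13/2
Mean of G1 + G2 = 1/2 + 13/2 = 7

7


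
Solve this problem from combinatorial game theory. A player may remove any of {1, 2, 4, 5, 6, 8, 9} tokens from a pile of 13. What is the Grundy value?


The subtraction set is S = {1, 2, 4, 5, 6, 8, 9}.
G(k) = mex{ G(k - s) : s in S, s <= k }. We compute iteratively: G(0) = 0.
G(1) = mex({0}) = 1
G(2) = mex({0, 1}) = 2
G(3) = mex({1, 2}) = 0
G(4) = mex({0, 2}) = 1
G(5) = mex({0, 1}) = 2
G(6) = mex({0, 1, 2}) = 3
G(7) = mex({0, 1, 2, 3}) = 4
G(8) = mex({0, 1, 2, 3, 4}) = 5
G(9) = mex({0, 1, 2, 4, 5}) = 3
G(10) = mex({1, 2, 3, 5}) = 0
G(11) = mex({0, 2, 3, 4}) = 1
G(12) = mex({0, 1, 3, 4, 5}) = 2
G(13) = mex({1, 2, 3, 4, 5}) = 0
Therefore G(13) = 0.

0


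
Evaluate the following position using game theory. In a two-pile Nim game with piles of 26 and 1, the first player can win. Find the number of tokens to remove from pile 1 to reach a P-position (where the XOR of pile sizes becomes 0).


Piles: 26 and 1
Current XOR: 26 XOR 1 = 27 (non-zero, so this is an N-position).
To make the XOR zero, we need to find a move that balances the piles.
For pile 1 (size 26): target = 26 XOR 27 = 1
We reduce pile 1 from 26 to 1.
Tokens removed: 26 - 1 = 25
Verification: 1 XOR 1 = 0

25


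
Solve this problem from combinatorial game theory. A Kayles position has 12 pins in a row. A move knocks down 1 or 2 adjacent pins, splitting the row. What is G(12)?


Kayles: a move removes 1 or 2 adjacent pins from a contiguous row.
Removing pins from a row of k leaves two independent rows (a, b) with a + b = k - 1 (one pin) or a + b = k - 2 (two pins); an end removal gives a = 0.
By Sprague-Grundy, G(k) = mex{ G(a) XOR G(b) } over all these splits. G(0) = 0.
G(1): splits (0,0):0^0=0 -> mex({0}) = 1
G(2): splits (0,1):0^1=1 (0,0):0^0=0 -> mex({0, 1}) = 2
G(3): splits (0,2):0^2=2 (1,1):1^1=0 (0,1):0^1=1 -> mex({0, 1, 2}) = 3
G(4): splits (0,3):0^3=3 (1,2):1^2=3 (0,2):0^2=2 (1,1):1^1=0 -> mex({0, 2, 3}) = 1
G(5): splits (0,4):0^1=1 (1,3):1^3=2 (2,2):2^2=0 (0,3):0^3=3 (1,2):1^2=3 -> mex({0, 1, 2, 3}) = 4
G(6) = mex({0, 1, 2, 4}) = 3
G(7) = mex({0, 1, 3, 4, 5}) = 2
G(8) = mex({0, 2, 3, 5, 6}) = 1
G(9) = mex({0, 1, 2, 3, 6, 7}) = 4
G(10) = mex({0, 1, 3, 4, 5, 7}) = 2
G(11) = mex({0, 1, 2, 3, 4, 5}) = 6
G(12) = mex({0, 1, 2, 3, 5, 6, 7}) = 4
Therefore G(12) = 4.

4


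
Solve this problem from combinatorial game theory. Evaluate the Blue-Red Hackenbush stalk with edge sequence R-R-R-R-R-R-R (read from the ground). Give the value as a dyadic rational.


Edges (from ground): R-R-R-R-R-R-R
By Berlekamp's sign-expansion rule, a Blue-Red Hackenbush stalk has the value of the surreal number whose sign sequence is the edge sequence with B -> + and R -> -.
Sign sequence: -------
Trace the sign expansion in the surreal number tree, starting from 0:
Edge 1: R (sign -) -> bounds (-inf, 0), value = -1
Edge 2: R (sign -) -> bounds (-inf, -1), value = -2
Edge 3: R (sign -) -> bounds (-inf, -2), value = -3
Edge 4: R (sign -) -> bounds (-inf, -3), value = -4
Edge 5: R (sign -) -> bounds (-inf, -4), value = -5
Edge 6: R (sign -) -> bounds (-inf, -5), value = -6
Edge 7: R (sign -) -> bounds (-inf, -6), value = -7
Game value = -7

-7


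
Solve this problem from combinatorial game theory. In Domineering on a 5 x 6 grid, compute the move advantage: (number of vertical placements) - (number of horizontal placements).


Board is 5 x 6 (rows x cols).
Left (vertical) placements: (rows-1) * cols = 4 * 6 = 24
Right (horizontal) placements: rows * (cols-1) = 5 * 5 = 25
Advantage = Left - Right = 24 - 25 = -1

-1


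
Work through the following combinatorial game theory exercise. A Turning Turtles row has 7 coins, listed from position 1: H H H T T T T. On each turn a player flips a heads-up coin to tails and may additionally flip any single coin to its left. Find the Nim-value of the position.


Coins: H H H T T T T
Key fact: a single head at position k behaves exactly like a Nim heap of size k (turning it to T and optionally flipping a coin at j < k corresponds to moving the heap from k to j, or to 0), and heads combine as a disjunctive sum (two heads at the same place would cancel, matching j XOR j = 0). So the Nim-value is the XOR of the 1-indexed positions of the heads.
Face-up positions (1-indexed): [1, 2, 3]
XOR 0 with 1: 0 XOR 1 = 1
XOR 1 with 2: 1 XOR 2 = 3
XOR 3 with 3: 3 XOR 3 = 0
Nim-value = 0

0


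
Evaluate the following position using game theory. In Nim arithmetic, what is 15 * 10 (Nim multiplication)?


Nim multiplication is bilinear over XOR: (u XOR v) * w = (u*w) XOR (v*w).
So we split each operand into its bit components and XOR the pairwise Nim products.
15 = 1 + 2 + 4 + 8 (as XOR of powers of 2).
10 = 2 + 8 (as XOR of powers of 2).
Using the standard Nim-product table on single bits:
  2*2 = 3,   2*4 = 8,   2*8 = 12,
  4*4 = 6,   4*8 = 11,  8*8 = 13,
and  1*x = x (identity), k*l = l*k (commutative).
Pairwise Nim products:
  1 * 2 = 2
  1 * 8 = 8
  2 * 2 = 3
  2 * 8 = 12
  4 * 2 = 8
  4 * 8 = 11
  8 * 2 = 12
  8 * 8 = 13
XOR them: 2 XOR 8 XOR 3 XOR 12 XOR 8 XOR 11 XOR 12 XOR 13 = 7.
Result: 15 * 10 = 7 (in Nim).

7


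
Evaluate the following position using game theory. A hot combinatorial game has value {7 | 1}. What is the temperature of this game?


The game is {7 | 1}, a switch {a | b} with numbers a > b.
Cooling {a | b} by t gives {a - t | b + t}, which stops being hot when a - t = b + t, i.e. at t = (a - b)/2. So the temperature of a switch is (a - b)/2.
Temperature = (Left option - Right option) / 2
= (7 - (1)) / 2
= 6 / 2
= 3

3


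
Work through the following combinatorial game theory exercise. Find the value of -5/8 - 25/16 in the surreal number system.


x = -5/8, y = 25/16
Converting to common denominator: 16
x = -10/16, y = 25/16
x - y = -5/8 - 25/16 = -35/16

-35/16


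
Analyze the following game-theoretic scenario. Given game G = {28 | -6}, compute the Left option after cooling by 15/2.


Original game: {28 | -6} (a switch {a | b} with a > b).
Cooling by t (for t below the temperature (a - b)/2 = 17) taxes each move by t: {a | b} cooled by t is {a - t | b + t}.
Cooling amount: t = 15/2
Cooled Left option: 28 - 15/2 = 41/2
Cooled Right option: -6 + 15/2 = 3/2
Cooled game: {41/2 | 3/2}
Left option = 41/2

41/2


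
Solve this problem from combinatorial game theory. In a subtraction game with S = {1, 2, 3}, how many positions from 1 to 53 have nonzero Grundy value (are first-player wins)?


Subtraction set S = {1, 2, 3}, so G(n) = n mod 4.
G(n) = 0 when n is a multiple of 4.
Multiples of 4 in [1, 53]: 13
N-positions (nonzero Grundy) = 53 - 13 = 40

40


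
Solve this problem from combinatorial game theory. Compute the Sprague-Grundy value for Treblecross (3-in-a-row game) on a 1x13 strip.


Treblecross: place X on empty cells; 3-in-a-row wins.
Playing within two cells of an existing X lets the opponent win at once, so sensible play treats the cells i-2..i+2 around each X as dead. The player left with no safe cell loses, so this is a normal-play take-away game on strips of safe cells.
Placing X at cell i (0-indexed) of a strip of k safe cells leaves independent strips of sizes max(0, i-2) and max(0, k-i-3). Hence G(k) = mex{ G(max(0,i-2)) XOR G(max(0,k-i-3)) : 0 <= i < k }, with G(0) = 0.
G(1): splits (0,0):0^0=0 -> mex({0}) = 1
G(2): splits (0,0):0^0=0 -> mex({0}) = 1
G(3): splits (0,0):0^0=0 -> mex({0}) = 1
G(4): splits (0,1):0^1=1 (0,0):0^0=0 -> mex({0, 1}) = 2
G(5): splits (0,2):0^1=1 (0,1):0^1=1 (0,0):0^0=0 -> mex({0, 1}) = 2
G(6) = mex({1}) = 0
G(7) = mex({0, 1, 2}) = 3
G(8) = mex({0, 1, 2}) = 3
G(9) = mex({0, 2}) = 1
G(10) = mex({0, 2, 3}) = 1
G(11) = mex({0, 3}) = 1
G(12) = mex({1, 3}) = 0
G(13) = mex({0, 1, 2, 3}) = 4
Therefore G(13) = 4.

4


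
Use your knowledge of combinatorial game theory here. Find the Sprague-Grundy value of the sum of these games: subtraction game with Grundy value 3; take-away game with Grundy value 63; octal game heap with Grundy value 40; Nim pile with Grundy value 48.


By the Sprague-Grundy theorem, the Grundy value of a sum of games is the XOR of individual Grundy values.
subtraction game: Grundy value = 3. Running XOR: 0 XOR 3 = 3
take-away game: Grundy value = 63. Running XOR: 3 XOR 63 = 60
octal game heap: Grundy value = 40. Running XOR: 60 XOR 40 = 20
Nim pile: Grundy value = 48. Running XOR: 20 XOR 48 = 36
The combined Grundy value is 36.

36


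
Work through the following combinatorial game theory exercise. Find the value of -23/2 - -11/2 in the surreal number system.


x = -23/2, y = -11/2
Converting to common denominator: 2
x = -23/2, y = -11/2
x - y = -23/2 - -11/2 = -6

-6


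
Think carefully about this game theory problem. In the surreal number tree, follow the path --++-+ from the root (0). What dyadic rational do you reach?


Sign expansion: --++-+
Rule: track bounds (lo, hi), initially (-inf, +inf). On '+', the current value becomes lo and we move to the simplest number in (value, hi): value + 1 if hi = +inf, otherwise the midpoint (value + hi)/2. On '-', the current value becomes hi and we move to value - 1 if lo = -inf, otherwise the midpoint (lo + value)/2.
Start at 0.
Step 1: sign = -, move left. Bounds: (-inf, 0). Value = -1
Step 2: sign = -, move left. Bounds: (-inf, -1). Value = -2
Step 3: sign = +, move right. Bounds: (-2, -1). Value = -3/2
Step 4: sign = +, move right. Bounds: (-3/2, -1). Value = -5/4
Step 5: sign = -, move left. Bounds: (-3/2, -5/4). Value = -11/8
Step 6: sign = +, move right. Bounds: (-11/8, -5/4). Value = -21/16
The surreal number with sign expansion --++-+ is -21/16.

-21/16


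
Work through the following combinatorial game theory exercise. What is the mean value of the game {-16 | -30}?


Game = {-16 | -30}, a switch {a | b} with numbers a > b.
Its thermograph has left wall a - t and right wall b + t, which meet at t = (a - b)/2, where both equal (a + b)/2. So the mast (mean value) is at (a + b)/2.
Mean = (-16 + (-30))/2 = -46/2 = -23

-23


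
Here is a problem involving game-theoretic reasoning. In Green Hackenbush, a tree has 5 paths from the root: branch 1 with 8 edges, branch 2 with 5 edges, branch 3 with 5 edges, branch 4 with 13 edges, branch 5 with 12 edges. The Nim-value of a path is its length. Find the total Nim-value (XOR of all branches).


The tree has 5 branches from the ground vertex.
In Green Hackenbush, the Nim-value of a simple path of length k is k.
Branch 1: length 8, Nim-value = 8
Branch 2: length 5, Nim-value = 5
Branch 3: length 5, Nim-value = 5
Branch 4: length 13, Nim-value = 13
Branch 5: length 12, Nim-value = 12
Total Nim-value = XOR of all branch values:
0 XOR 8 = 8
8 XOR 5 = 13
13 XOR 5 = 8
8 XOR 13 = 5
5 XOR 12 = 9
Nim-value of the tree = 9

9


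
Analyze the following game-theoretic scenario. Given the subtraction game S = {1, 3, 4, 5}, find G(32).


The subtraction set is S = {1, 3, 4, 5}.
G(k) = mex{ G(k - s) : s in S, s <= k }. We compute iteratively: G(0) = 0.
G(1) = mex({0}) = 1
G(2) = mex({1}) = 0
G(3) = mex({0}) = 1
G(4) = mex({0, 1}) = 2
G(5) = mex({0, 1, 2}) = 3
G(6) = mex({0, 1, 3}) = 2
G(7) = mex({0, 1, 2}) = 3
G(8) = mex({1, 2, 3}) = 0
G(9) = mex({0, 2, 3}) = 1
G(10) = mex({1, 2, 3}) = 0
G(11) = mex({0, 2, 3}) = 1
G(12) = mex({0, 1, 3}) = 2
Observe that G(8)..G(12) = 0, 1, 0, 1, 2 repeats G(0)..G(4) = 0, 1, 0, 1, 2.
For k >= max(S) = 5, G(k) is determined by the previous 5 values G(k-5)..G(k-1); a window of 5 consecutive values has recurred shifted by 8, so by induction G(k + 8) = G(k) for all k >= 0: the sequence is periodic from the start with period 8.
One period: G(0..7) = 0, 1, 0, 1, 2, 3, 2, 3.
32 mod 8 = 0, so G(32) = G(0) = 0.

0


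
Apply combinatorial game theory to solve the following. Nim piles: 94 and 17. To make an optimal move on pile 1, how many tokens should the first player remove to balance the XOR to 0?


Piles: 94 and 17
Current XOR: 94 XOR 17 = 79 (non-zero, so this is an N-position).
To make the XOR zero, we need to find a move that balances the piles.
For pile 1 (size 94): target = 94 XOR 79 = 17
We reduce pile 1 from 94 to 17.
Tokens removed: 94 - 17 = 77
Verification: 17 XOR 17 = 0

77


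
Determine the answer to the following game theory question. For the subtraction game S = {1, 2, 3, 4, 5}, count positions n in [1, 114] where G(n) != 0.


Subtraction set S = {1, 2, 3, 4, 5}, so G(n) = n mod 6.
G(n) = 0 when n is a multiple of 6.
Multiples of 6 in [1, 114]: 19
N-positions (nonzero Grundy) = 114 - 19 = 95

95


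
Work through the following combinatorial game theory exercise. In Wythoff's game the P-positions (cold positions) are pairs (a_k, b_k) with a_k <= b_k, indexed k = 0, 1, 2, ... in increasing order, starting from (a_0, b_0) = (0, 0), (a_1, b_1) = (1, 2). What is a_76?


By Wythoff's theorem, a_k = floor(k * phi) and b_k = floor(k * phi^2) = a_k + k, where phi = (1 + sqrt(5))/2 is the golden ratio.
phi = (1 + sqrt(5))/2 = 1.618034
k = 76
k * phi = 76 * 1.618034 = 122.970583
a_76 = floor(k * phi) = 122

122


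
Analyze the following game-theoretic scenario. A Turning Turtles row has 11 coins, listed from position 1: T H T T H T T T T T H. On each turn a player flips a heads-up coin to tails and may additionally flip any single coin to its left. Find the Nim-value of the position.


Coins: T H T T H T T T T T H
Key fact: a single head at position k behaves exactly like a Nim heap of size k (turning it to T and optionally flipping a coin at j < k corresponds to moving the heap from k to j, or to 0), and heads combine as a disjunctive sum (two heads at the same place would cancel, matching j XOR j = 0). So the Nim-value is the XOR of the 1-indexed positions of the heads.
Face-up positions (1-indexed): [2, 5, 11]
XOR 0 with 2: 0 XOR 2 = 2
XOR 2 with 5: 2 XOR 5 = 7
XOR 7 with 11: 7 XOR 11 = 12
Nim-value = 12

12


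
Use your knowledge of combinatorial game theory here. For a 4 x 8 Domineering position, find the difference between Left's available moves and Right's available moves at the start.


Board is 4 x 8 (rows x cols).
Left (vertical) placements: (rows-1) * cols = 3 * 8 = 24
Right (horizontal) placements: rows * (cols-1) = 4 * 7 = 28
Advantage = Left - Right = 24 - 28 = -4

-4


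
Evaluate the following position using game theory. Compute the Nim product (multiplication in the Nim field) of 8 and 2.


Nim multiplication is bilinear over XOR: (u XOR v) * w = (u*w) XOR (v*w).
So we split each operand into its bit components and XOR the pairwise Nim products.
8 = 8 (as XOR of powers of 2).
2 = 2 (as XOR of powers of 2).
Using the standard Nim-product table on single bits:
  2*2 = 3,   2*4 = 8,   2*8 = 12,
  4*4 = 6,   4*8 = 11,  8*8 = 13,
and  1*x = x (identity), k*l = l*k (commutative).
Pairwise Nim products:
  8 * 2 = 12
XOR them: 12 = 12.
Result: 8 * 2 = 12 (in Nim).

12


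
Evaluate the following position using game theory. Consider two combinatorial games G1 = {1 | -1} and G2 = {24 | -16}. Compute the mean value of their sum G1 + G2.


G1 = {1 | -1}, G2 = {24 | -16}
Each is a switch {a | b} with numbers a > b; its mean value is (a + b)/2, and mean value is additive over game sums: m(G1 + G2) = m(G1) + m(G2).
Mean of G1 = (1 + (-1))/2 = 0/2 = 0
Mean of G2 = (24 + (-16))/2 = 8/2 = 4
Mean of G1 + G2 = 0 + 4 = 4

4


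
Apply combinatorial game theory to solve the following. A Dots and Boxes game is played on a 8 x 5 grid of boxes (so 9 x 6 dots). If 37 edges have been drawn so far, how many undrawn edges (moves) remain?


Grid: 8 x 5 boxes, i.e. 9 rows and 6 columns of dots.
Horizontal edges: (rows + 1) * cols = 9 * 5 = 45
Vertical edges: rows * (cols + 1) = 8 * 6 = 48
Total edges: 45 + 48 = 93
Edges drawn: 37
Remaining: 93 - 37 = 56

56


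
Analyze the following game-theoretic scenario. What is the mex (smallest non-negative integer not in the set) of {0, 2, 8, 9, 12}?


Set = {0, 2, 8, 9, 12}
0 is in the set.
1 is NOT in the set. This is the mex.
mex = 1

1


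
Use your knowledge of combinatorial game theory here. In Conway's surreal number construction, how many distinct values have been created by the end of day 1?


Day 0: {|} = 0 is born. Count = 1.
Day n: the number of surreal numbers born by day n is 2^(n+1) - 1.
By day 0: 2^1 - 1 = 1
By day 1: 2^2 - 1 = 3
By day 1: 3 surreal numbers.

3


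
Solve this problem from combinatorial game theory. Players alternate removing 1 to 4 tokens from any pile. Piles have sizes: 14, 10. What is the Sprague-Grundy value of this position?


Subtraction set: {1, 2, 3, 4}
For this subtraction set, G(n) = n mod 5 (period = max + 1 = 5).
Pile 1 (size 14): G(14) = 14 mod 5 = 4
Pile 2 (size 10): G(10) = 10 mod 5 = 0
Total Grundy value = XOR of all: 4 XOR 0 = 4

4


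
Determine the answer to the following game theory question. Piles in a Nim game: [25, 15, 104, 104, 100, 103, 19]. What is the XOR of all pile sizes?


We need the XOR (exclusive or) of all pile sizes.
After XOR-ing pile 1 (size 25): 0 XOR 25 = 25
After XOR-ing pile 2 (size 15): 25 XOR 15 = 22
After XOR-ing pile 3 (size 104): 22 XOR 104 = 126
After XOR-ing pile 4 (size 104): 126 XOR 104 = 22
After XOR-ing pile 5 (size 100): 22 XOR 100 = 114
After XOR-ing pile 6 (size 103): 114 XOR 103 = 21
After XOR-ing pile 7 (size 19): 21 XOR 19 = 6
The Nim-value of this position is 6.

6


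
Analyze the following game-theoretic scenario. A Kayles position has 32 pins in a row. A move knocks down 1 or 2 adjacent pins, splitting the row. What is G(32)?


Kayles: a move removes 1 or 2 adjacent pins from a contiguous row.
Removing pins from a row of k leaves two independent rows (a, b) with a + b = k - 1 (one pin) or a + b = k - 2 (two pins); an end removal gives a = 0.
By Sprague-Grundy, G(k) = mex{ G(a) XOR G(b) } over all these splits. G(0) = 0.
G(1): splits (0,0):0^0=0 -> mex({0}) = 1
G(2): splits (0,1):0^1=1 (0,0):0^0=0 -> mex({0, 1}) = 2
G(3): splits (0,2):0^2=2 (1,1):1^1=0 (0,1):0^1=1 -> mex({0, 1, 2}) = 3
G(4): splits (0,3):0^3=3 (1,2):1^2=3 (0,2):0^2=2 (1,1):1^1=0 -> mex({0, 2, 3}) = 1
G(5): splits (0,4):0^1=1 (1,3):1^3=2 (2,2):2^2=0 (0,3):0^3=3 (1,2):1^2=3 -> mex({0, 1, 2, 3}) = 4
G(6) = mex({0, 1, 2, 4}) = 3
G(7) = mex({0, 1, 3, 4, 5}) = 2
G(8) = mex({0, 2, 3, 5, 6}) = 1
G(9) = mex({0, 1, 2, 3, 6, 7}) = 4
G(10) = mex({0, 1, 3, 4, 5, 7}) = 2
G(11) = mex({0, 1, 2, 3, 4, 5}) = 6
G(12) = mex({0, 1, 2, 3, 5, 6, 7}) = 4
G(13) = mex({0, 2, 3, 4, 6, 7}) = 1
G(14) = mex({0, 1, 4, 5, 6, 7}) = 2
G(15) = mex({0, 1, 2, 3, 4, 5, 6}) = 7
G(16) = mex({0, 2, 3, 5, 6, 7}) = 1
G(17) = mex({0, 1, 2, 3, 5, 6, 7}) = 4
G(18) = mex({0, 1, 2, 4, 5, 6}) = 3
G(19) = mex({0, 1, 3, 4, 5, 7}) = 2
G(20) = mex({0, 2, 3, 4, 5, 6, 7}) = 1
G(21) = mex({0, 1, 2, 3, 5, 6, 7}) = 4
G(22) = mex({0, 1, 2, 3, 4, 5, 7}) = 6
G(23) = mex({0, 1, 2, 3, 4, 5, 6}) = 7
G(24) = mex({0, 1, 2, 3, 5, 6, 7}) = 4
G(25) = mex({0, 2, 3, 4, 6, 7}) = 1
G(26) = mex({0, 1, 3, 4, 5, 6, 7}) = 2
G(27) = mex({0, 1, 2, 3, 4, 5, 6, 7}) = 8
G(28) = mex({0, 1, 2, 3, 4, 6, 7, 8}) = 5
G(29) = mex({0, 1, 2, 3, 5, 6, 7, 8, 9}) = 4
G(30) = mex({0, 1, 2, 3, 4, 5, 6, 9, 10}) = 7
G(31) = mex({0, 1, 3, 4, 5, 7, 10, 11}) = 2
G(32) = mex({0, 2, 3, 4, 5, 6, 7, 9, 11}) = 1
Therefore G(32) = 1.

1


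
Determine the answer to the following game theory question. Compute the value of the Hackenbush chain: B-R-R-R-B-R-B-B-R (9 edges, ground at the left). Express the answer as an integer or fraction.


Edges (from ground): B-R-R-R-B-R-B-B-R
By Berlekamp's sign-expansion rule, a Blue-Red Hackenbush stalk has the value of the surreal number whose sign sequence is the edge sequence with B -> + and R -> -.
Sign sequence: +---+-++-
Trace the sign expansion in the surreal number tree, starting from 0:
Edge 1: B (sign +) -> bounds (0, +inf), value = 1
Edge 2: R (sign -) -> bounds (0, 1), value = 1/2
Edge 3: R (sign -) -> bounds (0, 1/2), value = 1/4
Edge 4: R (sign -) -> bounds (0, 1/4), value = 1/8
Edge 5: B (sign +) -> bounds (1/8, 1/4), value = 3/16
Edge 6: R (sign -) -> bounds (1/8, 3/16), value = 5/32
Edge 7: B (sign +) -> bounds (5/32, 3/16), value = 11/64
Edge 8: B (sign +) -> bounds (11/64, 3/16), value = 23/128
Edge 9: R (sign -) -> bounds (11/64, 23/128), value = 45/256
Game value = 45/256

45/256


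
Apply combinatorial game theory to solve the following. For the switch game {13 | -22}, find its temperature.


The game is {13 | -22}, a switch {a | b} with numbers a > b.
Cooling {a | b} by t gives {a - t | b + t}, which stops being hot when a - t = b + t, i.e. at t = (a - b)/2. So the temperature of a switch is (a - b)/2.
Temperature = (Left option - Right option) / 2
= (13 - (-22)) / 2
= 35 / 2
= 35/2

35/2


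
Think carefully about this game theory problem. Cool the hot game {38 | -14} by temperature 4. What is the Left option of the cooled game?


Original game: {38 | -14} (a switch {a | b} with a > b).
Cooling by t (for t below the temperature (a - b)/2 = 26) taxes each move by t: {a | b} cooled by t is {a - t | b + t}.
Cooling amount: t = 4
Cooled Left option: 38 - 4 = 34
Cooled Right option: -14 + 4 = -10
Cooled game: {34 | -10}
Left option = 34

34


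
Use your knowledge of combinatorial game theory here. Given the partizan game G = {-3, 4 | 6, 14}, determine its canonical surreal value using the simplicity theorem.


Left options: {-3, 4}, max = 4
Right options: {6, 14}, min = 6
All options are numbers and max(Left) < min(Right), so by the simplicity theorem the value is the simplest (earliest-born) number strictly between 4 and 6.
The only integer strictly between 4 and 6 is 5.
No non-integer in the interval can be simpler: if x is a non-integer in the interval, then floor(x) or ceil(x) also lies in the interval (the interval contains an integer), and both are proper prefixes of x's sign expansion, i.e. born earlier. So the game value is 5.
Game value = 5

5


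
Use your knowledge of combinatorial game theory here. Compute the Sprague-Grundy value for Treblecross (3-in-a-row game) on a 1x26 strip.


Treblecross: place X on empty cells; 3-in-a-row wins.
Playing within two cells of an existing X lets the opponent win at once, so sensible play treats the cells i-2..i+2 around each X as dead. The player left with no safe cell loses, so this is a normal-play take-away game on strips of safe cells.
Placing X at cell i (0-indexed) of a strip of k safe cells leaves independent strips of sizes max(0, i-2) and max(0, k-i-3). Hence G(k) = mex{ G(max(0,i-2)) XOR G(max(0,k-i-3)) : 0 <= i < k }, with G(0) = 0.
G(1): splits (0,0):0^0=0 -> mex({0}) = 1
G(2): splits (0,0):0^0=0 -> mex({0}) = 1
G(3): splits (0,0):0^0=0 -> mex({0}) = 1
G(4): splits (0,1):0^1=1 (0,0):0^0=0 -> mex({0, 1}) = 2
G(5): splits (0,2):0^1=1 (0,1):0^1=1 (0,0):0^0=0 -> mex({0, 1}) = 2
G(6) = mex({1}) = 0
G(7) = mex({0, 1, 2}) = 3
G(8) = mex({0, 1, 2}) = 3
G(9) = mex({0, 2}) = 1
G(10) = mex({0, 2, 3}) = 1
G(11) = mex({0, 3}) = 1
G(12) = mex({1, 3}) = 0
G(13) = mex({0, 1, 2, 3}) = 4
G(14) = mex({0, 1, 2}) = 3
G(15) = mex({0, 1, 2}) = 3
G(16) = mex({0, 1, 2, 4}) = 3
G(17) = mex({0, 1, 3, 4}) = 2
G(18) = mex({0, 1, 3, 4}) = 2
G(19) = mex({0, 1, 3, 5}) = 2
G(20) = mex({0, 1, 2, 3, 5}) = 4
G(21) = mex({0, 1, 2, 3, 5}) = 4
G(22) = mex({1, 2, 6}) = 0
G(23) = mex({0, 1, 2, 3, 4, 6}) = 5
G(24) = mex({0, 1, 2, 3, 4}) = 5
G(25) = mex({0, 1, 3, 4, 7}) = 2
G(26) = mex({0, 1, 3, 4, 5, 7}) = 2
Therefore G(26) = 2.

2


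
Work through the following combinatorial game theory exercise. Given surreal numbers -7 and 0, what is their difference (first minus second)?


x = -7, y = 0
x - y = -7 - 0 = -7

-7


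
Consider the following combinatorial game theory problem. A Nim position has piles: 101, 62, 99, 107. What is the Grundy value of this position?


We need the XOR (exclusive or) of all pile sizes.
After XOR-ing pile 1 (size 101): 0 XOR 101 = 101
After XOR-ing pile 2 (size 62): 101 XOR 62 = 91
After XOR-ing pile 3 (size 99): 91 XOR 99 = 56
After XOR-ing pile 4 (size 107): 56 XOR 107 = 83
The Nim-value of this position is 83.

83


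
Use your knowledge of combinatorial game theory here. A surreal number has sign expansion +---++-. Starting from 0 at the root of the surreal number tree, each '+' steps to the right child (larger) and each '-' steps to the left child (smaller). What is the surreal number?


Sign expansion: +---++-
Rule: track bounds (lo, hi), initially (-inf, +inf). On '+', the current value becomes lo and we move to the simplest number in (value, hi): value + 1 if hi = +inf, otherwise the midpoint (value + hi)/2. On '-', the current value becomes hi and we move to value - 1 if lo = -inf, otherwise the midpoint (lo + value)/2.
Start at 0.
Step 1: sign = +, move right. Bounds: (0, +inf). Value = 1
Step 2: sign = -, move left. Bounds: (0, 1). Value = 1/2
Step 3: sign = -, move left. Bounds: (0, 1/2). Value = 1/4
Step 4: sign = -, move left. Bounds: (0, 1/4). Value = 1/8
Step 5: sign = +, move right. Bounds: (1/8, 1/4). Value = 3/16
Step 6: sign = +, move right. Bounds: (3/16, 1/4). Value = 7/32
Step 7: sign = -, move left. Bounds: (3/16, 7/32). Value = 13/64
The surreal number with sign expansion +---++- is 13/64.

13/64


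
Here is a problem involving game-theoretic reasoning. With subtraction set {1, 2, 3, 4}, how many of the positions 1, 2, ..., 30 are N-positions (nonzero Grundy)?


Subtraction set S = {1, 2, 3, 4}, so G(n) = n mod 5.
G(n) = 0 when n is a multiple of 5.
Multiples of 5 in [1, 30]: 6
N-positions (nonzero Grundy) = 30 - 6 = 24

24


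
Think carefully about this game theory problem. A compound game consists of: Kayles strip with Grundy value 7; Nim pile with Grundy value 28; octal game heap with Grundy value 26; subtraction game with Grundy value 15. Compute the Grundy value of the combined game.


By the Sprague-Grundy theorem, the Grundy value of a sum of games is the XOR of individual Grundy values.
Kayles strip: Grundy value = 7. Running XOR: 0 XOR 7 = 7
Nim pile: Grundy value = 28. Running XOR: 7 XOR 28 = 27
octal game heap: Grundy value = 26. Running XOR: 27 XOR 26 = 1
subtraction game: Grundy value = 15. Running XOR: 1 XOR 15 = 14
The combined Grundy value is 14.

14


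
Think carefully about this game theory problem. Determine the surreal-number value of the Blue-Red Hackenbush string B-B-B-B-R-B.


Edges (from ground): B-B-B-B-R-B
By Berlekamp's sign-expansion rule, a Blue-Red Hackenbush stalk has the value of the surreal number whose sign sequence is the edge sequence with B -> + and R -> -.
Sign sequence: ++++-+
Trace the sign expansion in the surreal number tree, starting from 0:
Edge 1: B (sign +) -> bounds (0, +inf), value = 1
Edge 2: B (sign +) -> bounds (1, +inf), value = 2
Edge 3: B (sign +) -> bounds (2, +inf), value = 3
Edge 4: B (sign +) -> bounds (3, +inf), value = 4
Edge 5: R (sign -) -> bounds (3, 4), value = 7/2
Edge 6: B (sign +) -> bounds (7/2, 4), value = 15/4
Game value = 15/4

15/4


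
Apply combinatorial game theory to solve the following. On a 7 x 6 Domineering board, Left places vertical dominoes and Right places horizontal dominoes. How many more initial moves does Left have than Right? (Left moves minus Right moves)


Board is 7 x 6 (rows x cols).
Left (vertical) placements: (rows-1) * cols = 6 * 6 = 36
Right (horizontal) placements: rows * (cols-1) = 7 * 5 = 35
Advantage = Left - Right = 36 - 35 = 1

1


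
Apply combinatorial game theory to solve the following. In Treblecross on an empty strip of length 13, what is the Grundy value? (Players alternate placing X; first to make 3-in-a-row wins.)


Treblecross: place X on empty cells; 3-in-a-row wins.
Playing within two cells of an existing X lets the opponent win at once, so sensible play treats the cells i-2..i+2 around each X as dead. The player left with no safe cell loses, so this is a normal-play take-away game on strips of safe cells.
Placing X at cell i (0-indexed) of a strip of k safe cells leaves independent strips of sizes max(0, i-2) and max(0, k-i-3). Hence G(k) = mex{ G(max(0,i-2)) XOR G(max(0,k-i-3)) : 0 <= i < k }, with G(0) = 0.
G(1): splits (0,0):0^0=0 -> mex({0}) = 1
G(2): splits (0,0):0^0=0 -> mex({0}) = 1
G(3): splits (0,0):0^0=0 -> mex({0}) = 1
G(4): splits (0,1):0^1=1 (0,0):0^0=0 -> mex({0, 1}) = 2
G(5): splits (0,2):0^1=1 (0,1):0^1=1 (0,0):0^0=0 -> mex({0, 1}) = 2
G(6) = mex({1}) = 0
G(7) = mex({0, 1, 2}) = 3
G(8) = mex({0, 1, 2}) = 3
G(9) = mex({0, 2}) = 1
G(10) = mex({0, 2, 3}) = 1
G(11) = mex({0, 3}) = 1
G(12) = mex({1, 3}) = 0
G(13) = mex({0, 1, 2, 3}) = 4
Therefore G(13) = 4.

4


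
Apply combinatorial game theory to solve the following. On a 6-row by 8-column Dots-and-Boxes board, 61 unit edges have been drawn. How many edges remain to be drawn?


Grid: 6 x 8 boxes, i.e. 7 rows and 9 columns of dots.
Horizontal edges: (rows + 1) * cols = 7 * 8 = 56
Vertical edges: rows * (cols + 1) = 6 * 9 = 54
Total edges: 56 + 54 = 110
Edges drawn: 61
Remaining: 110 - 61 = 49

49


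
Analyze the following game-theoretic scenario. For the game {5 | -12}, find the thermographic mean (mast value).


Game = {5 | -12}, a switch {a | b} with numbers a > b.
Its thermograph has left wall a - t and right wall b + t, which meet at t = (a - b)/2, where both equal (a + b)/2. So the mast (mean value) is at (a + b)/2.
Mean = (5 + (-12))/2 = -7/2 = -7/2

-7/2


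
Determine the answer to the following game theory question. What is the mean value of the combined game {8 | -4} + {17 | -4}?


G1 = {8 | -4}, G2 = {17 | -4}
Each is a switch {a | b} with numbers a > b; its mean value is (a + b)/2, and mean value is additive over game sums: m(G1 + G2) = m(G1) + m(G2).
Mean of G1 = (8 + (-4))/2 = 4/2 = 2
Mean of G2 = (17 + (-4))/2 = 13/2 = 13/2
Mean of G1 + G2 = 2 + 13/2 = 17/2

17/2


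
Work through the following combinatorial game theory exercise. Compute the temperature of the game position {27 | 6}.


The game is {27 | 6}, a switch {a | b} with numbers a > b.
Cooling {a | b} by t gives {a - t | b + t}, which stops being hot when a - t = b + t, i.e. at t = (a - b)/2. So the temperature of a switch is (a - b)/2.
Temperature = (Left option - Right option) / 2
= (27 - (6)) / 2
= 21 / 2
= 21/2

21/2


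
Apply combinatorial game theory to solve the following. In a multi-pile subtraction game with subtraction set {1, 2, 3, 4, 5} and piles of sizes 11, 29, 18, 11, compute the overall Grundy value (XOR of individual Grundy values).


Subtraction set: {1, 2, 3, 4, 5}
For this subtraction set, G(n) = n mod 6 (period = max + 1 = 6).
Pile 1 (size 11): G(11) = 11 mod 6 = 5
Pile 2 (size 29): G(29) = 29 mod 6 = 5
Pile 3 (size 18): G(18) = 18 mod 6 = 0
Pile 4 (size 11): G(11) = 11 mod 6 = 5
Total Grundy value = XOR of all: 5 XOR 5 XOR 0 XOR 5 = 5

5


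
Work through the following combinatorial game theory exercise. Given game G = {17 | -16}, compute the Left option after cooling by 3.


Original game: {17 | -16} (a switch {a | b} with a > b).
Cooling by t (for t below the temperature (a - b)/2 = 33/2) taxes each move by t: {a | b} cooled by t is {a - t | b + t}.
Cooling amount: t = 3
Cooled Left option: 17 - 3 = 14
Cooled Right option: -16 + 3 = -13
Cooled game: {14 | -13}
Left option = 14

14


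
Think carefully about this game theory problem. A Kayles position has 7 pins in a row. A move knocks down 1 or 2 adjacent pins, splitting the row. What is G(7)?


Kayles: a move removes 1 or 2 adjacent pins from a contiguous row.
Removing pins from a row of k leaves two independent rows (a, b) with a + b = k - 1 (one pin) or a + b = k - 2 (two pins); an end removal gives a = 0.
By Sprague-Grundy, G(k) = mex{ G(a) XOR G(b) } over all these splits. G(0) = 0.
G(1): splits (0,0):0^0=0 -> mex({0}) = 1
G(2): splits (0,1):0^1=1 (0,0):0^0=0 -> mex({0, 1}) = 2
G(3): splits (0,2):0^2=2 (1,1):1^1=0 (0,1):0^1=1 -> mex({0, 1, 2}) = 3
G(4): splits (0,3):0^3=3 (1,2):1^2=3 (0,2):0^2=2 (1,1):1^1=0 -> mex({0, 2, 3}) = 1
G(5): splits (0,4):0^1=1 (1,3):1^3=2 (2,2):2^2=0 (0,3):0^3=3 (1,2):1^2=3 -> mex({0, 1, 2, 3}) = 4
G(6) = mex({0, 1, 2, 4}) = 3
G(7) = mex({0, 1, 3, 4, 5}) = 2
Therefore G(7) = 2.

2


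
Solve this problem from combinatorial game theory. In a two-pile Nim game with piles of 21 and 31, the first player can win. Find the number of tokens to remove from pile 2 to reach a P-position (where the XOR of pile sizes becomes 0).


Piles: 21 and 31
Current XOR: 21 XOR 31 = 10 (non-zero, so this is an N-position).
To make the XOR zero, we need to find a move that balances the piles.
For pile 2 (size 31): target = 31 XOR 10 = 21
We reduce pile 2 from 31 to 21.
Tokens removed: 31 - 21 = 10
Verification: 21 XOR 21 = 0

10


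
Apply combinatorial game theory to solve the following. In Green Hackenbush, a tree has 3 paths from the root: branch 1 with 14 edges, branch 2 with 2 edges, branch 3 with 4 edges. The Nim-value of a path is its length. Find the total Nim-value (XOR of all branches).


The tree has 3 branches from the ground vertex.
In Green Hackenbush, the Nim-value of a simple path of length k is k.
Branch 1: length 14, Nim-value = 14
Branch 2: length 2, Nim-value = 2
Branch 3: length 4, Nim-value = 4
Total Nim-value = XOR of all branch values:
0 XOR 14 = 14
14 XOR 2 = 12
12 XOR 4 = 8
Nim-value of the tree = 8

8


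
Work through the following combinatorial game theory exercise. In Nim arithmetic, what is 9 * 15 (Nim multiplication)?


Nim multiplication is bilinear over XOR: (u XOR v) * w = (u*w) XOR (v*w).
So we split each operand into its bit components and XOR the pairwise Nim products.
9 = 1 + 8 (as XOR of powers of 2).
15 = 1 + 2 + 4 + 8 (as XOR of powers of 2).
Using the standard Nim-product table on single bits:
  2*2 = 3,   2*4 = 8,   2*8 = 12,
  4*4 = 6,   4*8 = 11,  8*8 = 13,
and  1*x = x (identity), k*l = l*k (commutative).
Pairwise Nim products:
  1 * 1 = 1
  1 * 2 = 2
  1 * 4 = 4
  1 * 8 = 8
  8 * 1 = 8
  8 * 2 = 12
  8 * 4 = 11
  8 * 8 = 13
XOR them: 1 XOR 2 XOR 4 XOR 8 XOR 8 XOR 12 XOR 11 XOR 13 = 13.
Result: 9 * 15 = 13 (in Nim).

13


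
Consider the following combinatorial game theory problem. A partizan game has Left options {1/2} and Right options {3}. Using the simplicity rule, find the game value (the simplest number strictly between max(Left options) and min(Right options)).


Left options: {1/2}, max = 1/2
Right options: {3}, min = 3
All options are numbers and max(Left) < min(Right), so by the simplicity theorem the value is the simplest (earliest-born) number strictly between 1/2 and 3.
Integers 1 through 2 all lie strictly between 1/2 and 3.
Among integers, the simplest (lowest birthday = smallest |n|; 0 is born on day 0, +-n on day n) is 1.
No non-integer in the interval can be simpler: if x is a non-integer in the interval, then floor(x) or ceil(x) also lies in the interval (the interval contains an integer), and both are proper prefixes of x's sign expansion, i.e. born earlier. So the game value is 1.
Game value = 1

1
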